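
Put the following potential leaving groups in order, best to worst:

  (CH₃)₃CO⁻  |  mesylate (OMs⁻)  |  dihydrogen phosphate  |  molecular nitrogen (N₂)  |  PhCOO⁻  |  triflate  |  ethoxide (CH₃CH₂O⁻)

molecular nitrogen (N₂) > triflate > mesylate (OMs⁻) > dihydrogen phosphate > PhCOO⁻ > ethoxide (CH₃CH₂O⁻) > (CH₃)₃CO⁻

Rank by basicity of the departing species: weakest base leaves most easily.
molecular nitrogen (N₂): no meaningful conjugate acid; N₂ departs as an exceptionally stable neutral molecule
triflate: pKₐ(CF₃SO₃H (triflic acid)) ≈ -14
mesylate (OMs⁻): pKₐ(CH₃SO₃H (MsOH)) ≈ -1.9
dihydrogen phosphate: pKₐ(H₃PO₄) ≈ 2.1
PhCOO⁻: pKₐ(C₆H₅COOH) ≈ 4.2
ethoxide (CH₃CH₂O⁻): pKₐ(CH₃CH₂OH) ≈ 16
(CH₃)₃CO⁻: pKₐ(t-BuOH) ≈ 18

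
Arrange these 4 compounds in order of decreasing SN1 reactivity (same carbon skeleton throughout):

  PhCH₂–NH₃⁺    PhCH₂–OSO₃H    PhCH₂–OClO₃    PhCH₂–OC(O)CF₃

PhCH₂–OClO₃ > PhCH₂–OSO₃H > PhCH₂–OC(O)CF₃ > PhCH₂–NH₃⁺

The skeletons are identical, so relative rate is governed entirely by leaving-group ability.
Rank by basicity of the departing species: weakest base leaves most easily.
PhCH₂–OClO₃ loses ClO₄⁻: pKₐ(HClO₄) ≈ -10
PhCH₂–OSO₃H loses HSO₄⁻: pKₐ(H₂SO₄) ≈ -3
PhCH₂–OC(O)CF₃ loses CF₃COO⁻: pKₐ(CF₃COOH) ≈ 0.2
PhCH₂–NH₃⁺ loses NH₃: pKₐ(NH₄⁺) ≈ 9.2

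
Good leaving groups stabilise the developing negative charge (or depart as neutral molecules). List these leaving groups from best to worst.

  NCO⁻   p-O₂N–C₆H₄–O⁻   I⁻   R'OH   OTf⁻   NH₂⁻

OTf⁻ > I⁻ > R'OH > NCO⁻ > p-O₂N–C₆H₄–O⁻ > NH₂⁻

OTf⁻: pKₐ(CF₃SO₃H (triflic acid)) ≈ -14
I⁻: pKₐ(HI) ≈ -10
R'OH: pKₐ(R'OH₂⁺) ≈ -2.4
NCO⁻: pKₐ(HOCN) ≈ 3.5
p-O₂N–C₆H₄–O⁻: pKₐ(p-nitrophenol) ≈ 7.2
NH₂⁻: pKₐ(NH₃) ≈ 38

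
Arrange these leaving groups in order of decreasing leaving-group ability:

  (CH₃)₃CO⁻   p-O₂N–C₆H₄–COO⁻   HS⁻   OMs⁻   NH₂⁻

OMs⁻ > p-O₂N–C₆H₄–COO⁻ > HS⁻ > (CH₃)₃CO⁻ > NH₂⁻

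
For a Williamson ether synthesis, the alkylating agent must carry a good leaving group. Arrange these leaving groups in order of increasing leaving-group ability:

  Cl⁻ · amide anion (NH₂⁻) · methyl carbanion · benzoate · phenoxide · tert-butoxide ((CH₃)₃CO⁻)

methyl carbanion < amide anion (NH₂⁻) < tert-butoxide ((CH₃)₃CO⁻) < phenoxide < benzoate < Cl⁻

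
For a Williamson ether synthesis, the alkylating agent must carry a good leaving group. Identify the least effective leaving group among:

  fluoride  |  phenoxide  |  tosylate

phenoxide

Leaving-group ability tracks the stability of the departed species; conjugate-acid pKₐ is the usual yardstick (lower pKₐ → better LG).
tosylate: pKₐ(p-CH₃C₆H₄SO₃H (TsOH)) ≈ -2.8
fluoride: pKₐ(HF) ≈ 3.2
phenoxide: pKₐ(C₆H₅OH (phenol)) ≈ 10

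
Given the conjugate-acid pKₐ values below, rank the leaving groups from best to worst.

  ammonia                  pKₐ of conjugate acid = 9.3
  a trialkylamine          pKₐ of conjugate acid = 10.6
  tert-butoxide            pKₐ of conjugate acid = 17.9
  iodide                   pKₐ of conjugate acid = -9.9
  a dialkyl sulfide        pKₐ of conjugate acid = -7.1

Lower conjugate-acid pKₐ ⇒ weaker base ⇒ better leaving group.
Sorting by the given values: iodide (-9.9), a dialkyl sulfide (-7.1), ammonia (9.3), a trialkylamine (10.6), tert-butoxide (17.9).

iodide > a dialkyl sulfide > ammonia > a trialkylamine > tert-butoxide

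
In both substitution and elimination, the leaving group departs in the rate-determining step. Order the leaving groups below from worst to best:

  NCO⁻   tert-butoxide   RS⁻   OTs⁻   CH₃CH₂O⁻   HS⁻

tert-butoxide < CH₃CH₂O⁻ < RS⁻ < HS⁻ < NCO⁻ < OTs⁻

OTs⁻: pKₐ(p-CH₃C₆H₄SO₃H (TsOH)) ≈ -2.8
NCO⁻: pKₐ(HOCN) ≈ 3.5
HS⁻: pKₐ(H₂S) ≈ 7
RS⁻: pKₐ(RSH (a thiol)) ≈ 10.5
CH₃CH₂O⁻: pKₐ(CH₃CH₂OH) ≈ 16
tert-butoxide: pKₐ(t-BuOH) ≈ 18
The question asks for worst first, so the sequence is read in increasing leaving-group ability.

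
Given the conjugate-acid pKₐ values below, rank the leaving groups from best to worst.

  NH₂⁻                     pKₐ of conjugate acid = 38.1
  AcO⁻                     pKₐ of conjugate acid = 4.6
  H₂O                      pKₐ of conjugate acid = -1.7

H₂O > AcO⁻ > NH₂⁻

Lower conjugate-acid pKₐ ⇒ weaker base ⇒ better leaving group.
Sorting by the given values: H₂O (-1.7), AcO⁻ (4.6), NH₂⁻ (38.1).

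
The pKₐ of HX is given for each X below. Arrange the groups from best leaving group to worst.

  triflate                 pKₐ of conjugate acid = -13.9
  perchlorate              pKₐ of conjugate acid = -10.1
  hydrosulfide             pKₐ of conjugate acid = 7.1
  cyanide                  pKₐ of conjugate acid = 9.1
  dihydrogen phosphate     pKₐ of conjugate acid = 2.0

triflate > perchlorate > dihydrogen phosphate > hydrosulfide > cyanide

Lower conjugate-acid pKₐ ⇒ weaker base ⇒ better leaving group.
Sorting by the given values: triflate (-13.9), perchlorate (-10.1), dihydrogen phosphate (2.0), hydrosulfide (7.1), cyanide (9.1).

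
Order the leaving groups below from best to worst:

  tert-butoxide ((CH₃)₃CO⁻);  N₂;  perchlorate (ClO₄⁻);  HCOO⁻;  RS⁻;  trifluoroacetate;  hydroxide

N₂ > perchlorate (ClO₄⁻) > trifluoroacetate > HCOO⁻ > RS⁻ > hydroxide > tert-butoxide ((CH₃)₃CO⁻)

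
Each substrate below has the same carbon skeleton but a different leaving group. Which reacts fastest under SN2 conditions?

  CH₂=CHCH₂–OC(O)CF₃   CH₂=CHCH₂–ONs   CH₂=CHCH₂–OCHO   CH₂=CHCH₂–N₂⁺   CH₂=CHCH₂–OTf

CH₂=CHCH₂–N₂⁺

Identical carbon frameworks mean the comparison reduces to leaving-group quality.
Leaving-group ability tracks the stability of the departed species; conjugate-acid pKₐ is the usual yardstick (lower pKₐ → better LG).
CH₂=CHCH₂–N₂⁺ loses N₂: no meaningful conjugate acid; N₂ departs as an exceptionally stable neutral molecule
CH₂=CHCH₂–OTf loses OTf⁻: pKₐ(CF₃SO₃H (triflic acid)) ≈ -14
CH₂=CHCH₂–ONs loses ONs⁻: pKₐ(p-O₂NC₆H₄SO₃H) ≈ -3.5
CH₂=CHCH₂–OC(O)CF₃ loses CF₃COO⁻: pKₐ(CF₃COOH) ≈ 0.2
CH₂=CHCH₂–OCHO loses HCOO⁻: pKₐ(HCOOH) ≈ 3.8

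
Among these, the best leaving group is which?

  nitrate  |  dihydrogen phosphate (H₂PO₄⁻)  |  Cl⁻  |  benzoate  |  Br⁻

Leaving-group ability tracks the stability of the departed species; conjugate-acid pKₐ is the usual yardstick (lower pKₐ → better LG).
Br⁻: pKₐ(HBr) ≈ -9
Cl⁻: pKₐ(HCl) ≈ -7
nitrate: pKₐ(HNO₃) ≈ -1.3
dihydrogen phosphate (H₂PO₄⁻): pKₐ(H₃PO₄) ≈ 2.1
benzoate: pKₐ(C₆H₅COOH) ≈ 4.2

Br⁻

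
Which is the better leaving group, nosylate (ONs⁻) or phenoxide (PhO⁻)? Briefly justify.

nosylate (ONs⁻) is the better leaving group.
pKₐ(p-O₂NC₆H₄SO₃H) ≈ -3.5 versus pKₐ(C₆H₅OH (phenol)) ≈ 10: nosylate (ONs⁻) is the much weaker base.
P-nitro group further stabilises the sulfonate.

nosylate (ONs⁻)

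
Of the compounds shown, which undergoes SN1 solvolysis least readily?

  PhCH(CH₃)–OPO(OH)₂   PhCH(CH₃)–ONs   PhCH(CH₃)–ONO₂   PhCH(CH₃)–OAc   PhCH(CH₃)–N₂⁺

PhCH(CH₃)–OAc

Identical carbon frameworks mean the comparison reduces to leaving-group quality.
Rank by basicity of the departing species: weakest base leaves most easily.
PhCH(CH₃)–N₂⁺ loses N₂: no meaningful conjugate acid; N₂ departs as an exceptionally stable neutral molecule
PhCH(CH₃)–ONs loses ONs⁻: pKₐ(p-O₂NC₆H₄SO₃H) ≈ -3.5
PhCH(CH₃)–ONO₂ loses NO₃⁻: pKₐ(HNO₃) ≈ -1.3
PhCH(CH₃)–OPO(OH)₂ loses H₂PO₄⁻: pKₐ(H₃PO₄) ≈ 2.1
PhCH(CH₃)–OAc loses AcO⁻: pKₐ(CH₃COOH) ≈ 4.8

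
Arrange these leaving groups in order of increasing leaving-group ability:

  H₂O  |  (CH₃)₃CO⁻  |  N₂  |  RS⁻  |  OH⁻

N₂: no meaningful conjugate acid; N₂ departs as an exceptionally stable neutral molecule
H₂O: pKₐ(H₃O⁺) ≈ -1.7
RS⁻: pKₐ(RSH (a thiol)) ≈ 10.5 — moderately basic; rarely leaves without activation
OH⁻: pKₐ(H₂O) ≈ 15.7 — strong base; essentially never leaves without prior activation
(CH₃)₃CO⁻: pKₐ(t-BuOH) ≈ 18 — bulky, strongly basic alkoxide
Reversing gives the worst-to-best order requested.

(CH₃)₃CO⁻ < OH⁻ < RS⁻ < H₂O < N₂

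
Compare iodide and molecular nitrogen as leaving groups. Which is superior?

molecular nitrogen

molecular nitrogen is the better leaving group.
N₂ is the ultimate leaving group — it departs as an exceptionally stable neutral molecule, whereas iodide (pKₐ(HI) ≈ -10) is far more basic.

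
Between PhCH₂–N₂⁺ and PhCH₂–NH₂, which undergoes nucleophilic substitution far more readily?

From PhCH₂–NH₂ the departing group would be NH₂⁻ (pKₐ(NH₃) ≈ 38). Extremely strong base; never a leaving group.
From PhCH₂–N₂⁺ the leaving group is N₂ (no meaningful conjugate acid; N₂ departs as an exceptionally stable neutral molecule).
(In practice PhCH₂–N₂⁺ is made from PhCH₂–NH₂ by diazotisation (NaNO₂ / HCl, 0 °C), generating a diazonium salt that expels N₂.)

PhCH₂–N₂⁺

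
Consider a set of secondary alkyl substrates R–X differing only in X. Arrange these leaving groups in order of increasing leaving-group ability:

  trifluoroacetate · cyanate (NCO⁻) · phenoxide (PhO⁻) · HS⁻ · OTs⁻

phenoxide (PhO⁻) < HS⁻ < cyanate (NCO⁻) < trifluoroacetate < OTs⁻

OTs⁻: pKₐ(p-CH₃C₆H₄SO₃H (TsOH)) ≈ -2.8
trifluoroacetate: pKₐ(CF₃COOH) ≈ 0.2
cyanate (NCO⁻): pKₐ(HOCN) ≈ 3.5 — resonance between N and O
HS⁻: pKₐ(H₂S) ≈ 7
phenoxide (PhO⁻): pKₐ(C₆H₅OH (phenol)) ≈ 10
The question asks for worst first, so the sequence is read in increasing leaving-group ability.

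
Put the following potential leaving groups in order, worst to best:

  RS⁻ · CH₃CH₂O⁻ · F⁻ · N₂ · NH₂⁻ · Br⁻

Leaving-group ability tracks the stability of the departed species; conjugate-acid pKₐ is the usual yardstick (lower pKₐ → better LG).
N₂: no meaningful conjugate acid; N₂ departs as an exceptionally stable neutral molecule
Br⁻: pKₐ(HBr) ≈ -9
F⁻: pKₐ(HF) ≈ 3.2 — small and strongly basic; the poor halide leaving group
RS⁻: pKₐ(RSH (a thiol)) ≈ 10.5
CH₃CH₂O⁻: pKₐ(CH₃CH₂OH) ≈ 16
NH₂⁻: pKₐ(NH₃) ≈ 38 — extremely strong base; never a leaving group
The question asks for worst first, so the sequence is read in increasing leaving-group ability.

NH₂⁻ < CH₃CH₂O⁻ < RS⁻ < F⁻ < Br⁻ < N₂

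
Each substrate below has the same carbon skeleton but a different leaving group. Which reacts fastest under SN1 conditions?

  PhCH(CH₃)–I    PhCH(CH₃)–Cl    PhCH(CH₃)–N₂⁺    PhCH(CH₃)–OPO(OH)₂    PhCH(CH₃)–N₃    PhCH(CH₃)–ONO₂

Identical carbon frameworks mean the comparison reduces to leaving-group quality.
Leaving-group ability tracks the stability of the departed species; conjugate-acid pKₐ is the usual yardstick (lower pKₐ → better LG).
PhCH(CH₃)–N₂⁺ loses N₂: no meaningful conjugate acid; N₂ departs as an exceptionally stable neutral molecule
PhCH(CH₃)–I loses I⁻: pKₐ(HI) ≈ -10
PhCH(CH₃)–Cl loses Cl⁻: pKₐ(HCl) ≈ -7
PhCH(CH₃)–ONO₂ loses NO₃⁻: pKₐ(HNO₃) ≈ -1.3
PhCH(CH₃)–OPO(OH)₂ loses H₂PO₄⁻: pKₐ(H₃PO₄) ≈ 2.1
PhCH(CH₃)–N₃ loses N₃⁻: pKₐ(HN₃) ≈ 4.7

PhCH(CH₃)–N₂⁺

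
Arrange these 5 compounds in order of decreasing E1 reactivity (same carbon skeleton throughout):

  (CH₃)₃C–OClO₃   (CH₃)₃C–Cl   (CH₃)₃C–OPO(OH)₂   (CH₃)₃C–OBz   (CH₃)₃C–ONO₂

Identical carbon frameworks mean the comparison reduces to leaving-group quality.
Rank by basicity of the departing species: weakest base leaves most easily.
(CH₃)₃C–OClO₃ loses ClO₄⁻: pKₐ(HClO₄) ≈ -10
(CH₃)₃C–Cl loses Cl⁻: pKₐ(HCl) ≈ -7
(CH₃)₃C–ONO₂ loses NO₃⁻: pKₐ(HNO₃) ≈ -1.3
(CH₃)₃C–OPO(OH)₂ loses H₂PO₄⁻: pKₐ(H₃PO₄) ≈ 2.1
(CH₃)₃C–OBz loses PhCOO⁻: pKₐ(C₆H₅COOH) ≈ 4.2

(CH₃)₃C–OClO₃ > (CH₃)₃C–Cl > (CH₃)₃C–ONO₂ > (CH₃)₃C–OPO(OH)₂ > (CH₃)₃C–OBz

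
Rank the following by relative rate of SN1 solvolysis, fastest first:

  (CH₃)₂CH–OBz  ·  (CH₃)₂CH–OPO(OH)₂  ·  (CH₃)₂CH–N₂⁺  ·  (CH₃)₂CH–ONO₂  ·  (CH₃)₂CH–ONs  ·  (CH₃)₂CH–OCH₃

With the same alkyl group throughout, only the leaving group differentiates the rates.
The more stable X⁻ (or X) is on its own — i.e. the weaker a base it is — the better a leaving group it makes.
(CH₃)₂CH–N₂⁺ loses N₂: no meaningful conjugate acid; N₂ departs as an exceptionally stable neutral molecule
(CH₃)₂CH–ONs loses ONs⁻: pKₐ(p-O₂NC₆H₄SO₃H) ≈ -3.5
(CH₃)₂CH–ONO₂ loses NO₃⁻: pKₐ(HNO₃) ≈ -1.3
(CH₃)₂CH–OPO(OH)₂ loses H₂PO₄⁻: pKₐ(H₃PO₄) ≈ 2.1
(CH₃)₂CH–OBz loses PhCOO⁻: pKₐ(C₆H₅COOH) ≈ 4.2
(CH₃)₂CH–OCH₃ loses CH₃O⁻: pKₐ(CH₃OH) ≈ 15.5

(CH₃)₂CH–N₂⁺ > (CH₃)₂CH–ONs > (CH₃)₂CH–ONO₂ > (CH₃)₂CH–OPO(OH)₂ > (CH₃)₂CH–OBz > (CH₃)₂CH–OCH₃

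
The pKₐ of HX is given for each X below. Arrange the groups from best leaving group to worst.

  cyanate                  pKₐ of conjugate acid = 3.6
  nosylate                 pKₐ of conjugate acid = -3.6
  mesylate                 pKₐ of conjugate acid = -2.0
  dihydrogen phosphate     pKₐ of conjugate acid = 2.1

Lower conjugate-acid pKₐ ⇒ weaker base ⇒ better leaving group.
Sorting by the given values: nosylate (-3.6), mesylate (-2.0), dihydrogen phosphate (2.1), cyanate (3.6).

nosylate > mesylate > dihydrogen phosphate > cyanate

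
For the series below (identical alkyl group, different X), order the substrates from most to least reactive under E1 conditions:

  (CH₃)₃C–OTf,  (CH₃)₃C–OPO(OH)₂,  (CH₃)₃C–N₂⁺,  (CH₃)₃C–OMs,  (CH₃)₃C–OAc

(CH₃)₃C–N₂⁺ > (CH₃)₃C–OTf > (CH₃)₃C–OMs > (CH₃)₃C–OPO(OH)₂ > (CH₃)₃C–OAc

With the same alkyl group throughout, only the leaving group differentiates the rates.
A good leaving group is a weak base: the lower the pKₐ of its conjugate acid, the more readily it departs.
(CH₃)₃C–N₂⁺ loses N₂: no meaningful conjugate acid; N₂ departs as an exceptionally stable neutral molecule
(CH₃)₃C–OTf loses OTf⁻: pKₐ(CF₃SO₃H (triflic acid)) ≈ -14
(CH₃)₃C–OMs loses OMs⁻: pKₐ(CH₃SO₃H (MsOH)) ≈ -1.9
(CH₃)₃C–OPO(OH)₂ loses H₂PO₄⁻: pKₐ(H₃PO₄) ≈ 2.1
(CH₃)₃C–OAc loses AcO⁻: pKₐ(CH₃COOH) ≈ 4.8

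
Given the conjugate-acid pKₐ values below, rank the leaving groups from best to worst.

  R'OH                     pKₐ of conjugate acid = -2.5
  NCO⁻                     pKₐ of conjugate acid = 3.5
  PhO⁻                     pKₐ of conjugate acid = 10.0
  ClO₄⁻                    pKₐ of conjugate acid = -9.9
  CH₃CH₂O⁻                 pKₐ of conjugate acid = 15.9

Lower conjugate-acid pKₐ ⇒ weaker base ⇒ better leaving group.
Sorting by the given values: ClO₄⁻ (-9.9), R'OH (-2.5), NCO⁻ (3.5), PhO⁻ (10.0), CH₃CH₂O⁻ (15.9).

ClO₄⁻ > R'OH > NCO⁻ > PhO⁻ > CH₃CH₂O⁻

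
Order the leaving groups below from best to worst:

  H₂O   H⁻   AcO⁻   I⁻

The more stable X⁻ (or X) is on its own — i.e. the weaker a base it is — the better a leaving group it makes.
I⁻: pKₐ(HI) ≈ -10
H₂O: pKₐ(H₃O⁺) ≈ -1.7
AcO⁻: pKₐ(CH₃COOH) ≈ 4.8
H⁻: pKₐ(H₂) ≈ 36

I⁻ > H₂O > AcO⁻ > H⁻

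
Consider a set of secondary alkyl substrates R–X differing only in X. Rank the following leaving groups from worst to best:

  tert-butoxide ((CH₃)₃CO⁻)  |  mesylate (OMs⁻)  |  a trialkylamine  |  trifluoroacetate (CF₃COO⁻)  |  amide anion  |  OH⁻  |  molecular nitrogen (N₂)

amide anion < tert-butoxide ((CH₃)₃CO⁻) < OH⁻ < a trialkylamine < trifluoroacetate (CF₃COO⁻) < mesylate (OMs⁻) < molecular nitrogen (N₂)

Leaving-group ability tracks the stability of the departed species; conjugate-acid pKₐ is the usual yardstick (lower pKₐ → better LG).
molecular nitrogen (N₂): no meaningful conjugate acid; N₂ departs as an exceptionally stable neutral molecule
mesylate (OMs⁻): pKₐ(CH₃SO₃H (MsOH)) ≈ -1.9 — resonance-delocalised alkanesulfonate
trifluoroacetate (CF₃COO⁻): pKₐ(CF₃COOH) ≈ 0.2 — strongly electron-withdrawing CF₃ stabilises the carboxylate
a trialkylamine: pKₐ(R'₃NH⁺) ≈ 10.7 — neutral but still a fairly strong base; Hofmann-elimination LG
OH⁻: pKₐ(H₂O) ≈ 15.7
tert-butoxide ((CH₃)₃CO⁻): pKₐ(t-BuOH) ≈ 18
amide anion: pKₐ(NH₃) ≈ 38 — extremely strong base; never a leaving group
Listed from poorest to best leaving group as asked.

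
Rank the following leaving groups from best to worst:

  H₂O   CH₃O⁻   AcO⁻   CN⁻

H₂O > AcO⁻ > CN⁻ > CH₃O⁻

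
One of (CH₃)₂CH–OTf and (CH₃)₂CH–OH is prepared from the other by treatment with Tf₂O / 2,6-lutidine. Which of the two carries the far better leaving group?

From (CH₃)₂CH–OH the departing group would be OH⁻ (pKₐ(H₂O) ≈ 15.7). Strong base; essentially never leaves without prior activation.
From (CH₃)₂CH–OTf the leaving group is OTf⁻ (pKₐ(CF₃SO₃H (triflic acid)) ≈ -14). Charge spread over three oxygens and a CF₃ group; the premier leaving group in synthesis.
Treatment with Tf₂O / 2,6-lutidine works by converting the hydroxyl into a triflate, making (CH₃)₂CH–OTf enormously more reactive.

(CH₃)₂CH–OTf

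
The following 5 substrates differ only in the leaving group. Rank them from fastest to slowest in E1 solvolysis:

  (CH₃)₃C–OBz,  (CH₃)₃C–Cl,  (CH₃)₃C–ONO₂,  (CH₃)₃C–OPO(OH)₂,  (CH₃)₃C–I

(CH₃)₃C–I > (CH₃)₃C–Cl > (CH₃)₃C–ONO₂ > (CH₃)₃C–OPO(OH)₂ > (CH₃)₃C–OBz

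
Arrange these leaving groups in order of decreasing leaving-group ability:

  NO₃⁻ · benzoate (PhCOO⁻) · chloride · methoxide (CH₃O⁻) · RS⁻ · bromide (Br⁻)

bromide (Br⁻): pKₐ(HBr) ≈ -9
chloride: pKₐ(HCl) ≈ -7 — moderately weak base
NO₃⁻: pKₐ(HNO₃) ≈ -1.3 — resonance-delocalised over three oxygens
benzoate (PhCOO⁻): pKₐ(C₆H₅COOH) ≈ 4.2 — aryl carboxylate
RS⁻: pKₐ(RSH (a thiol)) ≈ 10.5 — moderately basic; rarely leaves without activation
methoxide (CH₃O⁻): pKₐ(CH₃OH) ≈ 15.5 — strong base; alkoxides do not leave unassisted

bromide (Br⁻) > chloride > NO₃⁻ > benzoate (PhCOO⁻) > RS⁻ > methoxide (CH₃O⁻)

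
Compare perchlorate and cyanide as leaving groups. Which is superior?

perchlorate

perchlorate is the better leaving group.
pKₐ(HClO₄) ≈ -10 versus pKₐ(HCN) ≈ 9.2: perchlorate is the much weaker base.
Extremely weak base; rarely used for safety reasons.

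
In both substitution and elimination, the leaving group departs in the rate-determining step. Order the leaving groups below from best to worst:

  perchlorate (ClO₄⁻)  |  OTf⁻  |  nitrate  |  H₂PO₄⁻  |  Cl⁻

OTf⁻ > perchlorate (ClO₄⁻) > Cl⁻ > nitrate > H₂PO₄⁻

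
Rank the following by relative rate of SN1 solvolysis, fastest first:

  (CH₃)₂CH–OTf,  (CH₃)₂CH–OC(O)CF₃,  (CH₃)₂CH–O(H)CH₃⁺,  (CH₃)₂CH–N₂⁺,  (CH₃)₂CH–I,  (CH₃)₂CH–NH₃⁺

With the same alkyl group throughout, only the leaving group differentiates the rates.
Leaving-group ability tracks the stability of the departed species; conjugate-acid pKₐ is the usual yardstick (lower pKₐ → better LG).
(CH₃)₂CH–N₂⁺ loses N₂: no meaningful conjugate acid; N₂ departs as an exceptionally stable neutral molecule
(CH₃)₂CH–OTf loses OTf⁻: pKₐ(CF₃SO₃H (triflic acid)) ≈ -14
(CH₃)₂CH–I loses I⁻: pKₐ(HI) ≈ -10
(CH₃)₂CH–O(H)CH₃⁺ loses R'OH: pKₐ(R'OH₂⁺) ≈ -2.4
(CH₃)₂CH–OC(O)CF₃ loses CF₃COO⁻: pKₐ(CF₃COOH) ≈ 0.2
(CH₃)₂CH–NH₃⁺ loses NH₃: pKₐ(NH₄⁺) ≈ 9.2

(CH₃)₂CH–N₂⁺ > (CH₃)₂CH–OTf > (CH₃)₂CH–I > (CH₃)₂CH–O(H)CH₃⁺ > (CH₃)₂CH–OC(O)CF₃ > (CH₃)₂CH–NH₃⁺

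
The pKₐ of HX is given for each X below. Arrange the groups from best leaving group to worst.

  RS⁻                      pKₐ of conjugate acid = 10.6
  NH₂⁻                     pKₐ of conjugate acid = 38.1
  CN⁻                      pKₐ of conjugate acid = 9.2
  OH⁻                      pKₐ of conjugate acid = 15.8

Lower conjugate-acid pKₐ ⇒ weaker base ⇒ better leaving group.
Sorting by the given values: CN⁻ (9.2), RS⁻ (10.6), OH⁻ (15.8), NH₂⁻ (38.1).

CN⁻ > RS⁻ > OH⁻ > NH₂⁻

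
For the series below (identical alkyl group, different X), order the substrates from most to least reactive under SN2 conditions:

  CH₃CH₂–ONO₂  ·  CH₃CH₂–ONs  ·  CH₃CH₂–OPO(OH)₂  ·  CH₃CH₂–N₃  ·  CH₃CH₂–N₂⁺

Same R in every case — rank the leaving groups.
Rank by basicity of the departing species: weakest base leaves most easily.
CH₃CH₂–N₂⁺ loses N₂: no meaningful conjugate acid; N₂ departs as an exceptionally stable neutral molecule
CH₃CH₂–ONs loses ONs⁻: pKₐ(p-O₂NC₆H₄SO₃H) ≈ -3.5
CH₃CH₂–ONO₂ loses NO₃⁻: pKₐ(HNO₃) ≈ -1.3
CH₃CH₂–OPO(OH)₂ loses H₂PO₄⁻: pKₐ(H₃PO₄) ≈ 2.1
CH₃CH₂–N₃ loses N₃⁻: pKₐ(HN₃) ≈ 4.7

CH₃CH₂–N₂⁺ > CH₃CH₂–ONs > CH₃CH₂–ONO₂ > CH₃CH₂–OPO(OH)₂ > CH₃CH₂–N₃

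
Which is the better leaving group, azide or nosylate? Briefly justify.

nosylate

nosylate is the better leaving group.
pKₐ(p-O₂NC₆H₄SO₃H) ≈ -3.5 versus pKₐ(HN₃) ≈ 4.7: nosylate is the much weaker base.
P-nitro group further stabilises the sulfonate.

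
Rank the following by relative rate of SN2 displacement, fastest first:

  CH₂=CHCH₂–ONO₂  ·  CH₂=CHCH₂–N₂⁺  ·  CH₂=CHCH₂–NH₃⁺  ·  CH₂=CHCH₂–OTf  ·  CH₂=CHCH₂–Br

Identical carbon frameworks mean the comparison reduces to leaving-group quality.
The more stable X⁻ (or X) is on its own — i.e. the weaker a base it is — the better a leaving group it makes.
CH₂=CHCH₂–N₂⁺ loses N₂: no meaningful conjugate acid; N₂ departs as an exceptionally stable neutral molecule
CH₂=CHCH₂–OTf loses OTf⁻: pKₐ(CF₃SO₃H (triflic acid)) ≈ -14
CH₂=CHCH₂–Br loses Br⁻: pKₐ(HBr) ≈ -9
CH₂=CHCH₂–ONO₂ loses NO₃⁻: pKₐ(HNO₃) ≈ -1.3
CH₂=CHCH₂–NH₃⁺ loses NH₃: pKₐ(NH₄⁺) ≈ 9.2

CH₂=CHCH₂–N₂⁺ > CH₂=CHCH₂–OTf > CH₂=CHCH₂–Br > CH₂=CHCH₂–ONO₂ > CH₂=CHCH₂–NH₃⁺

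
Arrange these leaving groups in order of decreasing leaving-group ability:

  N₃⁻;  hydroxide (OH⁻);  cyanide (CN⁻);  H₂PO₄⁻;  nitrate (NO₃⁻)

Leaving-group ability tracks the stability of the departed species; conjugate-acid pKₐ is the usual yardstick (lower pKₐ → better LG).
nitrate (NO₃⁻): pKₐ(HNO₃) ≈ -1.3
H₂PO₄⁻: pKₐ(H₃PO₄) ≈ 2.1
N₃⁻: pKₐ(HN₃) ≈ 4.7
cyanide (CN⁻): pKₐ(HCN) ≈ 9.2
hydroxide (OH⁻): pKₐ(H₂O) ≈ 15.7

nitrate (NO₃⁻) > H₂PO₄⁻ > N₃⁻ > cyanide (CN⁻) > hydroxide (OH⁻)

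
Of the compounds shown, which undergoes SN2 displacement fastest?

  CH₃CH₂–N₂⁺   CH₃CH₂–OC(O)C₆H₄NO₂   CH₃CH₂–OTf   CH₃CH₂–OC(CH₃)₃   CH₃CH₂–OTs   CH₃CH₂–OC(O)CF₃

The skeletons are identical, so relative rate is governed entirely by leaving-group ability.
The more stable X⁻ (or X) is on its own — i.e. the weaker a base it is — the better a leaving group it makes.
CH₃CH₂–N₂⁺ loses N₂: no meaningful conjugate acid; N₂ departs as an exceptionally stable neutral molecule
CH₃CH₂–OTf loses OTf⁻: pKₐ(CF₃SO₃H (triflic acid)) ≈ -14
CH₃CH₂–OTs loses OTs⁻: pKₐ(p-CH₃C₆H₄SO₃H (TsOH)) ≈ -2.8
CH₃CH₂–OC(O)CF₃ loses CF₃COO⁻: pKₐ(CF₃COOH) ≈ 0.2
CH₃CH₂–OC(O)C₆H₄NO₂ loses p-O₂N–C₆H₄–COO⁻: pKₐ(p-nitrobenzoic acid) ≈ 3.4
CH₃CH₂–OC(CH₃)₃ loses (CH₃)₃CO⁻: pKₐ(t-BuOH) ≈ 18

CH₃CH₂–N₂⁺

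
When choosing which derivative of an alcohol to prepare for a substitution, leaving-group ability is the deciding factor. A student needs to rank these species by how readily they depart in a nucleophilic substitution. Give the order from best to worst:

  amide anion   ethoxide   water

The more stable X⁻ (or X) is on its own — i.e. the weaker a base it is — the better a leaving group it makes.
water: pKₐ(H₃O⁺) ≈ -1.7
ethoxide: pKₐ(CH₃CH₂OH) ≈ 16 — strong base; alkoxides do not leave unassisted
amide anion: pKₐ(NH₃) ≈ 38

water > ethoxide > amide anion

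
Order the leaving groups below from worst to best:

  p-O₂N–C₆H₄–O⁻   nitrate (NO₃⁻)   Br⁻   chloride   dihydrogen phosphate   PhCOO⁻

Br⁻: pKₐ(HBr) ≈ -9
chloride: pKₐ(HCl) ≈ -7
nitrate (NO₃⁻): pKₐ(HNO₃) ≈ -1.3
dihydrogen phosphate: pKₐ(H₃PO₄) ≈ 2.1
PhCOO⁻: pKₐ(C₆H₅COOH) ≈ 4.2
p-O₂N–C₆H₄–O⁻: pKₐ(p-nitrophenol) ≈ 7.2
Reversing gives the worst-to-best order requested.

p-O₂N–C₆H₄–O⁻ < PhCOO⁻ < dihydrogen phosphate < nitrate (NO₃⁻) < chloride < Br⁻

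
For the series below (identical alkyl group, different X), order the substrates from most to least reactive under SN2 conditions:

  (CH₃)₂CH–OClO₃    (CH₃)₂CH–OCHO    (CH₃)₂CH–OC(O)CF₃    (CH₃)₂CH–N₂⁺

(CH₃)₂CH–N₂⁺ > (CH₃)₂CH–OClO₃ > (CH₃)₂CH–OC(O)CF₃ > (CH₃)₂CH–OCHO

With the same alkyl group throughout, only the leaving group differentiates the rates.
Leaving-group ability tracks the stability of the departed species; conjugate-acid pKₐ is the usual yardstick (lower pKₐ → better LG).
(CH₃)₂CH–N₂⁺ loses N₂: no meaningful conjugate acid; N₂ departs as an exceptionally stable neutral molecule
(CH₃)₂CH–OClO₃ loses ClO₄⁻: pKₐ(HClO₄) ≈ -10
(CH₃)₂CH–OC(O)CF₃ loses CF₃COO⁻: pKₐ(CF₃COOH) ≈ 0.2
(CH₃)₂CH–OCHO loses HCOO⁻: pKₐ(HCOOH) ≈ 3.8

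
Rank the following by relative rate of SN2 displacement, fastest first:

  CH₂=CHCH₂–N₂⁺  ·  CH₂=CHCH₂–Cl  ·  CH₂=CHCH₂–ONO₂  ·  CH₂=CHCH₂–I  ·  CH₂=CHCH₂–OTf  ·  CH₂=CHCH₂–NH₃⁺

With the same alkyl group throughout, only the leaving group differentiates the rates.
The more stable X⁻ (or X) is on its own — i.e. the weaker a base it is — the better a leaving group it makes.
CH₂=CHCH₂–N₂⁺ loses N₂: no meaningful conjugate acid; N₂ departs as an exceptionally stable neutral molecule
CH₂=CHCH₂–OTf loses OTf⁻: pKₐ(CF₃SO₃H (triflic acid)) ≈ -14
CH₂=CHCH₂–I loses I⁻: pKₐ(HI) ≈ -10
CH₂=CHCH₂–Cl loses Cl⁻: pKₐ(HCl) ≈ -7
CH₂=CHCH₂–ONO₂ loses NO₃⁻: pKₐ(HNO₃) ≈ -1.3
CH₂=CHCH₂–NH₃⁺ loses NH₃: pKₐ(NH₄⁺) ≈ 9.2

CH₂=CHCH₂–N₂⁺ > CH₂=CHCH₂–OTf > CH₂=CHCH₂–I > CH₂=CHCH₂–Cl > CH₂=CHCH₂–ONO₂ > CH₂=CHCH₂–NH₃⁺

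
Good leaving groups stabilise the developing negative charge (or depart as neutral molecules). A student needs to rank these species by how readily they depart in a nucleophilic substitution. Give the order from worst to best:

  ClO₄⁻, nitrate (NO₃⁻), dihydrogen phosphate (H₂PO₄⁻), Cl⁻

ClO₄⁻: pKₐ(HClO₄) ≈ -10
Cl⁻: pKₐ(HCl) ≈ -7
nitrate (NO₃⁻): pKₐ(HNO₃) ≈ -1.3
dihydrogen phosphate (H₂PO₄⁻): pKₐ(H₃PO₄) ≈ 2.1
Reversing gives the worst-to-best order requested.

dihydrogen phosphate (H₂PO₄⁻) < nitrate (NO₃⁻) < Cl⁻ < ClO₄⁻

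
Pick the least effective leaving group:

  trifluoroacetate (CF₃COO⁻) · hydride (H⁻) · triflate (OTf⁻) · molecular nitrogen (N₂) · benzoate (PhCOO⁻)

hydride (H⁻)

Rank by basicity of the departing species: weakest base leaves most easily.
molecular nitrogen (N₂): no meaningful conjugate acid; N₂ departs as an exceptionally stable neutral molecule
triflate (OTf⁻): pKₐ(CF₃SO₃H (triflic acid)) ≈ -14
trifluoroacetate (CF₃COO⁻): pKₐ(CF₃COOH) ≈ 0.2
benzoate (PhCOO⁻): pKₐ(C₆H₅COOH) ≈ 4.2
hydride (H⁻): pKₐ(H₂) ≈ 36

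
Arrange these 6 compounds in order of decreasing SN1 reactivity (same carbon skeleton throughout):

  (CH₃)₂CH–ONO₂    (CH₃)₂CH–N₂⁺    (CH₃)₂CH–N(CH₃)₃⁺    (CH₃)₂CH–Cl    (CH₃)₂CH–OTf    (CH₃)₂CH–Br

(CH₃)₂CH–N₂⁺ > (CH₃)₂CH–OTf > (CH₃)₂CH–Br > (CH₃)₂CH–Cl > (CH₃)₂CH–ONO₂ > (CH₃)₂CH–N(CH₃)₃⁺

Identical carbon frameworks mean the comparison reduces to leaving-group quality.
A good leaving group is a weak base: the lower the pKₐ of its conjugate acid, the more readily it departs.
(CH₃)₂CH–N₂⁺ loses N₂: no meaningful conjugate acid; N₂ departs as an exceptionally stable neutral molecule
(CH₃)₂CH–OTf loses OTf⁻: pKₐ(CF₃SO₃H (triflic acid)) ≈ -14
(CH₃)₂CH–Br loses Br⁻: pKₐ(HBr) ≈ -9
(CH₃)₂CH–Cl loses Cl⁻: pKₐ(HCl) ≈ -7
(CH₃)₂CH–ONO₂ loses NO₃⁻: pKₐ(HNO₃) ≈ -1.3
(CH₃)₂CH–N(CH₃)₃⁺ loses NR'₃: pKₐ(R'₃NH⁺) ≈ 10.7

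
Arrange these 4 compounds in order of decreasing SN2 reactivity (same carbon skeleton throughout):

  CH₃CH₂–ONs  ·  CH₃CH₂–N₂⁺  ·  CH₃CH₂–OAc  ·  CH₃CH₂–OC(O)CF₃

Same R in every case — rank the leaving groups.
A good leaving group is a weak base: the lower the pKₐ of its conjugate acid, the more readily it departs.
CH₃CH₂–N₂⁺ loses N₂: no meaningful conjugate acid; N₂ departs as an exceptionally stable neutral molecule
CH₃CH₂–ONs loses ONs⁻: pKₐ(p-O₂NC₆H₄SO₃H) ≈ -3.5
CH₃CH₂–OC(O)CF₃ loses CF₃COO⁻: pKₐ(CF₃COOH) ≈ 0.2
CH₃CH₂–OAc loses AcO⁻: pKₐ(CH₃COOH) ≈ 4.8

CH₃CH₂–N₂⁺ > CH₃CH₂–ONs > CH₃CH₂–OC(O)CF₃ > CH₃CH₂–OAc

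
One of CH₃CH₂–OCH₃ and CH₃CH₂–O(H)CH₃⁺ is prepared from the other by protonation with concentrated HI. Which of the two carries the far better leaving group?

CH₃CH₂–O(H)CH₃⁺

From CH₃CH₂–OCH₃ the departing group would be CH₃O⁻ (pKₐ(CH₃OH) ≈ 15.5). Strong base; alkoxides do not leave unassisted.
From CH₃CH₂–O(H)CH₃⁺ the leaving group is R'OH (pKₐ(R'OH₂⁺) ≈ -2.4). Neutral; leaves from a protonated ether (an oxonium ion, R–O(H)R'⁺).
Protonation with concentrated HI works by allowing neutral methanol, rather than methoxide, to depart, making CH₃CH₂–O(H)CH₃⁺ enormously more reactive.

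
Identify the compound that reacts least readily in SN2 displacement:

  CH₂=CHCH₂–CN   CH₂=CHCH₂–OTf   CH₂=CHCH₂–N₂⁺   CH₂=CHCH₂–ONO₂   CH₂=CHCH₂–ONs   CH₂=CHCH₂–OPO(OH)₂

CH₂=CHCH₂–CN

The skeletons are identical, so relative rate is governed entirely by leaving-group ability.
The more stable X⁻ (or X) is on its own — i.e. the weaker a base it is — the better a leaving group it makes.
CH₂=CHCH₂–N₂⁺ loses N₂: no meaningful conjugate acid; N₂ departs as an exceptionally stable neutral molecule
CH₂=CHCH₂–OTf loses OTf⁻: pKₐ(CF₃SO₃H (triflic acid)) ≈ -14
CH₂=CHCH₂–ONs loses ONs⁻: pKₐ(p-O₂NC₆H₄SO₃H) ≈ -3.5
CH₂=CHCH₂–ONO₂ loses NO₃⁻: pKₐ(HNO₃) ≈ -1.3
CH₂=CHCH₂–OPO(OH)₂ loses H₂PO₄⁻: pKₐ(H₃PO₄) ≈ 2.1
CH₂=CHCH₂–CN loses CN⁻: pKₐ(HCN) ≈ 9.2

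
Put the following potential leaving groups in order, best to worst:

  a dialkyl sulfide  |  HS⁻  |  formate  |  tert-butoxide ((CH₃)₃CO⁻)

a dialkyl sulfide > formate > HS⁻ > tert-butoxide ((CH₃)₃CO⁻)

Leaving-group ability tracks the stability of the departed species; conjugate-acid pKₐ is the usual yardstick (lower pKₐ → better LG).
a dialkyl sulfide: pKₐ(R'₂SH⁺) ≈ -7 — neutral; leaves from a sulfonium salt (R–SR'₂⁺)
formate: pKₐ(HCOOH) ≈ 3.8 — resonance-stabilised carboxylate
HS⁻: pKₐ(H₂S) ≈ 7
tert-butoxide ((CH₃)₃CO⁻): pKₐ(t-BuOH) ≈ 18 — bulky, strongly basic alkoxide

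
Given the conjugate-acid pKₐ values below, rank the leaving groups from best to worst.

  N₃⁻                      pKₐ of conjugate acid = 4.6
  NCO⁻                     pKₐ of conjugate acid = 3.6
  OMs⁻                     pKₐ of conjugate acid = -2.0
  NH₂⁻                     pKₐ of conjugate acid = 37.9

OMs⁻ > NCO⁻ > N₃⁻ > NH₂⁻

Lower conjugate-acid pKₐ ⇒ weaker base ⇒ better leaving group.
Sorting by the given values: OMs⁻ (-2.0), NCO⁻ (3.6), N₃⁻ (4.6), NH₂⁻ (37.9).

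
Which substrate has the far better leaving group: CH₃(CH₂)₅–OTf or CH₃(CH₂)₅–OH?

CH₃(CH₂)₅–OTf

From CH₃(CH₂)₅–OH the departing group would be OH⁻ (pKₐ(H₂O) ≈ 15.7). Strong base; essentially never leaves without prior activation.
From CH₃(CH₂)₅–OTf the leaving group is OTf⁻ (pKₐ(CF₃SO₃H (triflic acid)) ≈ -14). Charge spread over three oxygens and a CF₃ group; the premier leaving group in synthesis.
(In practice CH₃(CH₂)₅–OTf is made from CH₃(CH₂)₅–OH by treatment with Tf₂O / 2,6-lutidine, converting the hydroxyl into a triflate.)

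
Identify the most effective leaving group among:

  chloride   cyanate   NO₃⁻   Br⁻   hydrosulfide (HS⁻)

Rank by basicity of the departing species: weakest base leaves most easily.
Br⁻: pKₐ(HBr) ≈ -9
chloride: pKₐ(HCl) ≈ -7
NO₃⁻: pKₐ(HNO₃) ≈ -1.3
cyanate: pKₐ(HOCN) ≈ 3.5
hydrosulfide (HS⁻): pKₐ(H₂S) ≈ 7

Br⁻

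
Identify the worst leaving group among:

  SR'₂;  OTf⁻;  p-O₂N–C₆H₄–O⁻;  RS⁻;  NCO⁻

RS⁻

Leaving-group ability tracks the stability of the departed species; conjugate-acid pKₐ is the usual yardstick (lower pKₐ → better LG).
OTf⁻: pKₐ(CF₃SO₃H (triflic acid)) ≈ -14
SR'₂: pKₐ(R'₂SH⁺) ≈ -7
NCO⁻: pKₐ(HOCN) ≈ 3.5
p-O₂N–C₆H₄–O⁻: pKₐ(p-nitrophenol) ≈ 7.2
RS⁻: pKₐ(RSH (a thiol)) ≈ 10.5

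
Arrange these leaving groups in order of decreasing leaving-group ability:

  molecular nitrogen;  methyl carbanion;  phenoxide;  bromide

molecular nitrogen: no meaningful conjugate acid; N₂ departs as an exceptionally stable neutral molecule
bromide: pKₐ(HBr) ≈ -9 — weak base; good leaving group
phenoxide: pKₐ(C₆H₅OH (phenol)) ≈ 10 — resonance into the ring helps, but still a poor LG
methyl carbanion: pKₐ(CH₄) ≈ 48 — unstabilised carbanion; the worst conceivable leaving group

molecular nitrogen > bromide > phenoxide > methyl carbanion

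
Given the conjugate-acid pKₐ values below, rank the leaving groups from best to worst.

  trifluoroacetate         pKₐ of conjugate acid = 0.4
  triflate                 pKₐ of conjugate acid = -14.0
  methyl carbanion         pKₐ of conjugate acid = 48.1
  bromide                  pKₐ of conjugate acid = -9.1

triflate > bromide > trifluoroacetate > methyl carbanion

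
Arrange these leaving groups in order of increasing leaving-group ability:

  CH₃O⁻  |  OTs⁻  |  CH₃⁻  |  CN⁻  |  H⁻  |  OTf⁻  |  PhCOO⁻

CH₃⁻ < H⁻ < CH₃O⁻ < CN⁻ < PhCOO⁻ < OTs⁻ < OTf⁻

OTf⁻: pKₐ(CF₃SO₃H (triflic acid)) ≈ -14
OTs⁻: pKₐ(p-CH₃C₆H₄SO₃H (TsOH)) ≈ -2.8
PhCOO⁻: pKₐ(C₆H₅COOH) ≈ 4.2
CN⁻: pKₐ(HCN) ≈ 9.2
CH₃O⁻: pKₐ(CH₃OH) ≈ 15.5
H⁻: pKₐ(H₂) ≈ 36
CH₃⁻: pKₐ(CH₄) ≈ 48
Listed from poorest to best leaving group as asked.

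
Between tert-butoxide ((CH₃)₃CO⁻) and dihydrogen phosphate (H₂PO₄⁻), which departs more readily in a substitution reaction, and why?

dihydrogen phosphate (H₂PO₄⁻)

dihydrogen phosphate (H₂PO₄⁻) is the better leaving group.
pKₐ(H₃PO₄) ≈ 2.1 versus pKₐ(t-BuOH) ≈ 18: dihydrogen phosphate (H₂PO₄⁻) is the much weaker base.
Moderate base; biological leaving group after further activation.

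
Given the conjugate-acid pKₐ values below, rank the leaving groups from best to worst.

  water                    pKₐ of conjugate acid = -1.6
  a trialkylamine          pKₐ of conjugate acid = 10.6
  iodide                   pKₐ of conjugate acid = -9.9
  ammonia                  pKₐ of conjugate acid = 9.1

iodide > water > ammonia > a trialkylamine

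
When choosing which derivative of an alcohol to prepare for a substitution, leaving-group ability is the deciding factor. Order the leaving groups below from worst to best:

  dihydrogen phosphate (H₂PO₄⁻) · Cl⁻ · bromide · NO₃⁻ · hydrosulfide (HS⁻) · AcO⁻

hydrosulfide (HS⁻) < AcO⁻ < dihydrogen phosphate (H₂PO₄⁻) < NO₃⁻ < Cl⁻ < bromide

A good leaving group is a weak base: the lower the pKₐ of its conjugate acid, the more readily it departs.
bromide: pKₐ(HBr) ≈ -9 — weak base; good leaving group
Cl⁻: pKₐ(HCl) ≈ -7
NO₃⁻: pKₐ(HNO₃) ≈ -1.3 — resonance-delocalised over three oxygens
dihydrogen phosphate (H₂PO₄⁻): pKₐ(H₃PO₄) ≈ 2.1
AcO⁻: pKₐ(CH₃COOH) ≈ 4.8 — resonance-stabilised but still a weak base
hydrosulfide (HS⁻): pKₐ(H₂S) ≈ 7
Reversing gives the worst-to-best order requested.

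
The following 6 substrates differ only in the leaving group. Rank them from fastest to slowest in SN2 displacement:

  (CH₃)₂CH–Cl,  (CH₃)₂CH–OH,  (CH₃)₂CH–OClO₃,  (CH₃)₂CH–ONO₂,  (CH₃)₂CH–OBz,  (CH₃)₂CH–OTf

Identical carbon frameworks mean the comparison reduces to leaving-group quality.
A good leaving group is a weak base: the lower the pKₐ of its conjugate acid, the more readily it departs.
(CH₃)₂CH–OTf loses OTf⁻: pKₐ(CF₃SO₃H (triflic acid)) ≈ -14
(CH₃)₂CH–OClO₃ loses ClO₄⁻: pKₐ(HClO₄) ≈ -10
(CH₃)₂CH–Cl loses Cl⁻: pKₐ(HCl) ≈ -7
(CH₃)₂CH–ONO₂ loses NO₃⁻: pKₐ(HNO₃) ≈ -1.3
(CH₃)₂CH–OBz loses PhCOO⁻: pKₐ(C₆H₅COOH) ≈ 4.2
(CH₃)₂CH–OH loses OH⁻: pKₐ(H₂O) ≈ 15.7

(CH₃)₂CH–OTf > (CH₃)₂CH–OClO₃ > (CH₃)₂CH–Cl > (CH₃)₂CH–ONO₂ > (CH₃)₂CH–OBz > (CH₃)₂CH–OH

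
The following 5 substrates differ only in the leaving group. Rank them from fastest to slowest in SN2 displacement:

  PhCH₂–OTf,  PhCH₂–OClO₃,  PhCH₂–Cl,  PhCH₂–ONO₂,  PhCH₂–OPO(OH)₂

PhCH₂–OTf > PhCH₂–OClO₃ > PhCH₂–Cl > PhCH₂–ONO₂ > PhCH₂–OPO(OH)₂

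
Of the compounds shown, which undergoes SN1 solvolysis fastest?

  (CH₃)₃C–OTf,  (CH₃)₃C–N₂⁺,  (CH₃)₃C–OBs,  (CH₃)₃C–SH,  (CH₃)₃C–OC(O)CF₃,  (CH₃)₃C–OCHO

Same R in every case — rank the leaving groups.
Leaving-group ability tracks the stability of the departed species; conjugate-acid pKₐ is the usual yardstick (lower pKₐ → better LG).
(CH₃)₃C–N₂⁺ loses N₂: no meaningful conjugate acid; N₂ departs as an exceptionally stable neutral molecule
(CH₃)₃C–OTf loses OTf⁻: pKₐ(CF₃SO₃H (triflic acid)) ≈ -14
(CH₃)₃C–OBs loses OBs⁻: pKₐ(p-BrC₆H₄SO₃H) ≈ -2.8
(CH₃)₃C–OC(O)CF₃ loses CF₃COO⁻: pKₐ(CF₃COOH) ≈ 0.2
(CH₃)₃C–OCHO loses HCOO⁻: pKₐ(HCOOH) ≈ 3.8
(CH₃)₃C–SH loses HS⁻: pKₐ(H₂S) ≈ 7

(CH₃)₃C–N₂⁺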